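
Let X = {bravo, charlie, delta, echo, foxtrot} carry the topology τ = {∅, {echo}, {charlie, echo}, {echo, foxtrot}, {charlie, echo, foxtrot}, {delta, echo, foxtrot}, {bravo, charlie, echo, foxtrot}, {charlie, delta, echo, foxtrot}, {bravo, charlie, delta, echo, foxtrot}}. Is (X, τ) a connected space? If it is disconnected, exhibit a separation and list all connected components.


(X, τ) is connected.

Find clopen sets (U ∈ τ with X ∖ U ∈ τ):
  U = ∅, X ∖ U = {bravo, charlie, delta, echo, foxtrot} — both open, so U is clopen.
  U = {bravo, charlie, delta, echo, foxtrot}, X ∖ U = ∅ — both open, so U is clopen.
Only trivial clopens (∅ and X) exist, so (X, τ) is connected.
Compute connected components by grouping points that agree on all clopens:
  component: {bravo, charlie, delta, echo, foxtrot}


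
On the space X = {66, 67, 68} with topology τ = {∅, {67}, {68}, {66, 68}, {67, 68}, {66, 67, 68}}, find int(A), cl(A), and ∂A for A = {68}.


int(A) = {68}, cl(A) = {66, 68}, ∂A = {66}.

Closed sets in (X, τ) are complements of opens:
  closed(X, τ) = {∅, {66}, {67}, {66, 67}, {66, 68}, {66, 67, 68}}.
int(A) = ⋃ {U ∈ τ : U ⊆ A}. Opens contained in A: ∅, {68}.
Taking the union of these: int(A) = {68}.
cl(A) = ⋂ {C closed : A ⊆ C}. Closed sets containing A: {66, 68}, {66, 67, 68}.
Intersecting these: cl(A) = {66, 68}.
∂A = cl(A) ∖ int(A) = {66, 68} ∖ {68} = {66}.


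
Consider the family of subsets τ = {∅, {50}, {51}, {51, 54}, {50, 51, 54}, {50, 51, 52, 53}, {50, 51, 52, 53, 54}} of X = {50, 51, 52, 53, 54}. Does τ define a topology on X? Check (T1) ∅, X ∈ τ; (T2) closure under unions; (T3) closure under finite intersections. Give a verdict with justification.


τ is NOT a topology on X.

Axiom (T1): ∅ ∈ τ? Yes; X ∈ τ? Yes.
Axiom (T2/T3): check pairwise unions and intersections of members of τ.
Counterexample for (T2): {50} ∪ {51} = {50, 51} ∉ τ. Therefore τ is NOT a topology.


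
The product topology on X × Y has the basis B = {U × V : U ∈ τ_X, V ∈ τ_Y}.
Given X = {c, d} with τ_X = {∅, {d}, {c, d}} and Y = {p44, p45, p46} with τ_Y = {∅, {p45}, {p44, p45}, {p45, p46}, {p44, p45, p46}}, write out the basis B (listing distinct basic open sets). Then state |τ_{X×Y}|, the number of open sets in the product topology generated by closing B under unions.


Basis B = {∅ × ∅, {d} × {p45}, {c, d} × {p45}, {d} × {p44, p45}, {d} × {p45, p46}, {d} × {p44, p45, p46}, {c, d} × {p44, p45}, {c, d} × {p45, p46}, {c, d} × {p44, p45, p46}}; |τ_{X×Y}| = 14.

Enumerate products U × V with U ∈ τ_X, V ∈ τ_Y (deduplicated):
  ∅ × ∅ = {} (∅)
  {d} × {p45} = {(d,p45)}
  {c, d} × {p45} = {(c,p45), (d,p45)}
  {d} × {p44, p45} = {(d,p44), (d,p45)}
  {d} × {p45, p46} = {(d,p45), (d,p46)}
  {d} × {p44, p45, p46} = {(d,p44), (d,p45), (d,p46)}
  {c, d} × {p44, p45} = {(c,p44), (c,p45), (d,p44), (d,p45)}
  {c, d} × {p45, p46} = {(c,p45), (c,p46), (d,p45), (d,p46)}
  {c, d} × {p44, p45, p46} = {(c,p44), (c,p45), (c,p46), (d,p44), (d,p45), (d,p46)}
These 9 distinct sets form the basis B.
Close under arbitrary unions to get τ_{X×Y}; counting gives |τ_{X×Y}| = 14.


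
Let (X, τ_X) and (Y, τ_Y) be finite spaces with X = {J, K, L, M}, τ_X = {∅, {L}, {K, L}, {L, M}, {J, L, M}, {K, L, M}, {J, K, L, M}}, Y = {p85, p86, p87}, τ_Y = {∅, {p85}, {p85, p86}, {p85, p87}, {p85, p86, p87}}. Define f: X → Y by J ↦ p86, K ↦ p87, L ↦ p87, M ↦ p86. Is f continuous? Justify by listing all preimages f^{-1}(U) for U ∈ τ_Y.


f is NOT continuous.

Compute f^{-1}(U) for each U ∈ τ_Y:
  U = ∅: f^{-1}(U) = ∅ ∈ τ_X ✓.
  U = {p85}: f^{-1}(U) = ∅ ∈ τ_X ✓.
  U = {p85, p86}: f^{-1}(U) = {J, M} ∉ τ_X ✗.
  U = {p85, p87}: f^{-1}(U) = {K, L} ∈ τ_X ✓.
  U = {p85, p86, p87}: f^{-1}(U) = {J, K, L, M} ∈ τ_X ✓.
Found U = {p85, p86} with f^{-1}(U) = {J, M} not in τ_X. Therefore f is NOT continuous.


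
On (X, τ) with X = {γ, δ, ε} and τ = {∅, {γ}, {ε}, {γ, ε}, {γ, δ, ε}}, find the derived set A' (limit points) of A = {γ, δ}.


A' = {δ}

For each x ∈ X, list the open sets U ∈ τ with x ∈ U, then check whether U ∩ (A ∖ {x}) ≠ ∅ for every such U.
  x = γ: open {γ} ∋ x has {γ} ∩ (A ∖ {γ}) = ∅, so x is NOT a limit point.
  x = δ: opens ∋ x are {γ, δ, ε}; each meets A ∖ {δ}, so x IS a limit point.
  x = ε: open {ε} ∋ x has {ε} ∩ (A ∖ {ε}) = ∅, so x is NOT a limit point.
Collecting: A' = {δ}.


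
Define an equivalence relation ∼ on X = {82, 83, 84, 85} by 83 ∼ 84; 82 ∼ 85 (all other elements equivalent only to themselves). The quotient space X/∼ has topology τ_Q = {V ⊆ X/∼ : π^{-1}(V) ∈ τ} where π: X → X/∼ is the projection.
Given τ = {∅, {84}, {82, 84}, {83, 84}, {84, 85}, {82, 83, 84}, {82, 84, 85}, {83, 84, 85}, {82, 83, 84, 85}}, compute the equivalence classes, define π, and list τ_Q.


X/∼ = {[82=85], [83=84]}; |τ_Q| = 3.

Equivalence classes: [82=85], [83=84].
Quotient map π: X → X/∼ sends 82 ↦ [82=85], 83 ↦ [83=84], 84 ↦ [83=84], 85 ↦ [82=85].
For each subset V ⊆ X/∼, compute π^{-1}(V) ⊆ X and check whether π^{-1}(V) ∈ τ. V is open in τ_Q iff π^{-1}(V) ∈ τ.
  V = {}: π^{-1}(V) = ∅ ∈ τ ✓.
  V = {[82=85]}: π^{-1}(V) = {82, 85} ∉ τ ✗.
  V = {[83=84]}: π^{-1}(V) = {83, 84} ∈ τ ✓.
  V = {[82=85], [83=84]}: π^{-1}(V) = {82, 83, 84, 85} ∈ τ ✓.
Open sets in the quotient: τ_Q = {{}, {[83=84]}, {[82=85], [83=84]}} (3 elements).


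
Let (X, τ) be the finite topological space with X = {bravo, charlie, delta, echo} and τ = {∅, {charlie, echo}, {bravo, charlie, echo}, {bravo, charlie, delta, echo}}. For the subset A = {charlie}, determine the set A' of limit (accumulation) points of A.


A' = {bravo, delta, echo}

For each x ∈ X, list the open sets U ∈ τ with x ∈ U, then check whether U ∩ (A ∖ {x}) ≠ ∅ for every such U.
  x = bravo: opens ∋ x are {bravo, charlie, echo}, {bravo, charlie, delta, echo}; each meets A ∖ {bravo}, so x IS a limit point.
  x = charlie: open {charlie, echo} ∋ x has {charlie, echo} ∩ (A ∖ {charlie}) = ∅, so x is NOT a limit point.
  x = delta: opens ∋ x are {bravo, charlie, delta, echo}; each meets A ∖ {delta}, so x IS a limit point.
  x = echo: opens ∋ x are {charlie, echo}, {bravo, charlie, echo}, {bravo, charlie, delta, echo}; each meets A ∖ {echo}, so x IS a limit point.
Collecting: A' = {bravo, delta, echo}.


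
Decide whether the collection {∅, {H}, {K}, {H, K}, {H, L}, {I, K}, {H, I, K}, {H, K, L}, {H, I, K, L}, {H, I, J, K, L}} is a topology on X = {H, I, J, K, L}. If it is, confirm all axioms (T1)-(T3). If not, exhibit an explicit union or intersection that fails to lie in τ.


τ IS a topology on X.

Axiom (T1): ∅ ∈ τ? Yes; X ∈ τ? Yes.
Axiom (T2/T3): check pairwise unions and intersections of members of τ.
All pairwise intersections and unions checked — each lies in τ. Therefore τ satisfies (T1), (T2), (T3): it IS a topology on X.


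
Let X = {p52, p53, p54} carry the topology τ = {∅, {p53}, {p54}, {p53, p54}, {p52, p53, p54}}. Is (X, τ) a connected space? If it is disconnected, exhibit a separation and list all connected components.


(X, τ) is connected.

Find clopen sets (U ∈ τ with X ∖ U ∈ τ):
  U = ∅, X ∖ U = {p52, p53, p54} — both open, so U is clopen.
  U = {p52, p53, p54}, X ∖ U = ∅ — both open, so U is clopen.
Only trivial clopens (∅ and X) exist, so (X, τ) is connected.
Compute connected components by grouping points that agree on all clopens:
  component: {p52, p53, p54}


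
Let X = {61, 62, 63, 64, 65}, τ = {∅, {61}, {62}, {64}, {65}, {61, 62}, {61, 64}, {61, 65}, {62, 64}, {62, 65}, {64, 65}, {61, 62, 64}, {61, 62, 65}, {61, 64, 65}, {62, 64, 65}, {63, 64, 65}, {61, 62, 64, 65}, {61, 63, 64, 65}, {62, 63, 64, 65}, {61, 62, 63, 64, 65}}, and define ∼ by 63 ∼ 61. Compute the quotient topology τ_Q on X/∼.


X/∼ = {[61=63], [62], [64], [65]}; |τ_Q| = 10.

Equivalence classes: [61=63], [62], [64], [65].
Quotient map π: X → X/∼ sends 61 ↦ [61=63], 62 ↦ [62], 63 ↦ [61=63], 64 ↦ [64], 65 ↦ [65].
For each subset V ⊆ X/∼, compute π^{-1}(V) ⊆ X and check whether π^{-1}(V) ∈ τ. V is open in τ_Q iff π^{-1}(V) ∈ τ.
  V = {}: π^{-1}(V) = ∅ ∈ τ ✓.
  V = {[61=63]}: π^{-1}(V) = {61, 63} ∉ τ ✗.
  V = {[62]}: π^{-1}(V) = {62} ∈ τ ✓.
  V = {[61=63], [62]}: π^{-1}(V) = {61, 62, 63} ∉ τ ✗.
  V = {[64]}: π^{-1}(V) = {64} ∈ τ ✓.
  V = {[61=63], [64]}: π^{-1}(V) = {61, 63, 64} ∉ τ ✗.
  V = {[62], [64]}: π^{-1}(V) = {62, 64} ∈ τ ✓.
  V = {[61=63], [62], [64]}: π^{-1}(V) = {61, 62, 63, 64} ∉ τ ✗.
  V = {[65]}: π^{-1}(V) = {65} ∈ τ ✓.
  V = {[61=63], [65]}: π^{-1}(V) = {61, 63, 65} ∉ τ ✗.
  V = {[62], [65]}: π^{-1}(V) = {62, 65} ∈ τ ✓.
  V = {[61=63], [62], [65]}: π^{-1}(V) = {61, 62, 63, 65} ∉ τ ✗.
  V = {[64], [65]}: π^{-1}(V) = {64, 65} ∈ τ ✓.
  V = {[61=63], [64], [65]}: π^{-1}(V) = {61, 63, 64, 65} ∈ τ ✓.
  V = {[62], [64], [65]}: π^{-1}(V) = {62, 64, 65} ∈ τ ✓.
  V = {[61=63], [62], [64], [65]}: π^{-1}(V) = {61, 62, 63, 64, 65} ∈ τ ✓.
Open sets in the quotient: τ_Q = {{}, {[62]}, {[64]}, {[62], [64]}, {[65]}, {[62], [65]}, {[64], [65]}, {[61=63], [64], [65]}, {[62], [64], [65]}, {[61=63], [62], [64], [65]}} (10 elements).


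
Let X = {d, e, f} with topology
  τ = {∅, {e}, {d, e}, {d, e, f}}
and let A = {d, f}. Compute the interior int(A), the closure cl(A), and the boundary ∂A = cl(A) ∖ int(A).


int(A) = ∅, cl(A) = {d, f}, ∂A = {d, f}.

Closed sets in (X, τ) are complements of opens:
  closed(X, τ) = {∅, {f}, {d, f}, {d, e, f}}.
int(A) = ⋃ {U ∈ τ : U ⊆ A}. Opens contained in A: ∅.
Taking the union of these: int(A) = ∅.
cl(A) = ⋂ {C closed : A ⊆ C}. Closed sets containing A: {d, f}, {d, e, f}.
Intersecting these: cl(A) = {d, f}.
∂A = cl(A) ∖ int(A) = {d, f} ∖ ∅ = {d, f}.


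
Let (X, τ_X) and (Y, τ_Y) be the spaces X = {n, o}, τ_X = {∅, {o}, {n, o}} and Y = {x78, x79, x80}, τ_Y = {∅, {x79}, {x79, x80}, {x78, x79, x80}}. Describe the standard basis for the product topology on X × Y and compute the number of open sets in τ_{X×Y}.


Basis B = {∅ × ∅, {o} × {x79}, {n, o} × {x79}, {o} × {x79, x80}, {o} × {x78, x79, x80}, {n, o} × {x79, x80}, {n, o} × {x78, x79, x80}}; |τ_{X×Y}| = 10.

Enumerate products U × V with U ∈ τ_X, V ∈ τ_Y (deduplicated):
  ∅ × ∅ = {} (∅)
  {o} × {x79} = {(o,x79)}
  {n, o} × {x79} = {(n,x79), (o,x79)}
  {o} × {x79, x80} = {(o,x79), (o,x80)}
  {o} × {x78, x79, x80} = {(o,x78), (o,x79), (o,x80)}
  {n, o} × {x79, x80} = {(n,x79), (n,x80), (o,x79), (o,x80)}
  {n, o} × {x78, x79, x80} = {(n,x78), (n,x79), (n,x80), (o,x78), (o,x79), (o,x80)}
These 7 distinct sets form the basis B.
Close under arbitrary unions to get τ_{X×Y}; counting gives |τ_{X×Y}| = 10.


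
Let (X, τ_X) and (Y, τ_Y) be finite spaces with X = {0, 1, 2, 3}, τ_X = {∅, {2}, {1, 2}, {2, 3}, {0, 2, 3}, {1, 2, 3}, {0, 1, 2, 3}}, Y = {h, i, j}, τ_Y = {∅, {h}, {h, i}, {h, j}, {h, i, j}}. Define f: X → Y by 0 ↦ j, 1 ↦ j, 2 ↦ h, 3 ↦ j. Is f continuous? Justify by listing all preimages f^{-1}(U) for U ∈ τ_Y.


f IS continuous.

Compute f^{-1}(U) for each U ∈ τ_Y:
  U = ∅: f^{-1}(U) = ∅ ∈ τ_X ✓.
  U = {h}: f^{-1}(U) = {2} ∈ τ_X ✓.
  U = {h, i}: f^{-1}(U) = {2} ∈ τ_X ✓.
  U = {h, j}: f^{-1}(U) = {0, 1, 2, 3} ∈ τ_X ✓.
  U = {h, i, j}: f^{-1}(U) = {0, 1, 2, 3} ∈ τ_X ✓.
Every preimage lies in τ_X, so f IS continuous.


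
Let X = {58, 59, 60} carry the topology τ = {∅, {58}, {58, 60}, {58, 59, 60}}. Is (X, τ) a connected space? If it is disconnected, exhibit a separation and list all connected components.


(X, τ) is connected.

Find clopen sets (U ∈ τ with X ∖ U ∈ τ):
  U = ∅, X ∖ U = {58, 59, 60} — both open, so U is clopen.
  U = {58, 59, 60}, X ∖ U = ∅ — both open, so U is clopen.
Only trivial clopens (∅ and X) exist, so (X, τ) is connected.
Compute connected components by grouping points that agree on all clopens:
  component: {58, 59, 60}


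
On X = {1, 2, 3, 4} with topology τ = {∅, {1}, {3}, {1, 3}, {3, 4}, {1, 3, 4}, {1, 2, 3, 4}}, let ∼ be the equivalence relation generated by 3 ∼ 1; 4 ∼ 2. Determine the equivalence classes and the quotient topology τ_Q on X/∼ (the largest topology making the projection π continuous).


X/∼ = {[1=3], [2=4]}; |τ_Q| = 3.

Equivalence classes: [1=3], [2=4].
Quotient map π: X → X/∼ sends 1 ↦ [1=3], 2 ↦ [2=4], 3 ↦ [1=3], 4 ↦ [2=4].
For each subset V ⊆ X/∼, compute π^{-1}(V) ⊆ X and check whether π^{-1}(V) ∈ τ. V is open in τ_Q iff π^{-1}(V) ∈ τ.
  V = {}: π^{-1}(V) = ∅ ∈ τ ✓.
  V = {[1=3]}: π^{-1}(V) = {1, 3} ∈ τ ✓.
  V = {[2=4]}: π^{-1}(V) = {2, 4} ∉ τ ✗.
  V = {[1=3], [2=4]}: π^{-1}(V) = {1, 2, 3, 4} ∈ τ ✓.
Open sets in the quotient: τ_Q = {{}, {[1=3]}, {[1=3], [2=4]}} (3 elements).


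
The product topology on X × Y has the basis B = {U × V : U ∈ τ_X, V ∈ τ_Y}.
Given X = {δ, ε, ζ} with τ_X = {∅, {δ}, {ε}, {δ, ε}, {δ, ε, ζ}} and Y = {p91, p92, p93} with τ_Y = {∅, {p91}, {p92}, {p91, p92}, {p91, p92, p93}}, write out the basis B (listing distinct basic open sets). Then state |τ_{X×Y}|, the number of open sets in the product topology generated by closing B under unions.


Basis B = {∅ × ∅, {δ} × {p91}, {δ} × {p92}, {ε} × {p91}, {ε} × {p92}, {δ} × {p91, p92}, {δ, ε} × {p91}, {δ, ε} × {p92}, {ε} × {p91, p92}, {δ} × {p91, p92, p93}, {δ, ε, ζ} × {p91}, {δ, ε, ζ} × {p92}, {ε} × {p91, p92, p93}, {δ, ε} × {p91, p92}, {δ, ε} × {p91, p92, p93}, {δ, ε, ζ} × {p91, p92}, {δ, ε, ζ} × {p91, p92, p93}}; |τ_{X×Y}| = 48.

Enumerate products U × V with U ∈ τ_X, V ∈ τ_Y (deduplicated):
  ∅ × ∅ = {} (∅)
  {δ} × {p91} = {(δ,p91)}
  {δ} × {p92} = {(δ,p92)}
  {ε} × {p91} = {(ε,p91)}
  {ε} × {p92} = {(ε,p92)}
  {δ} × {p91, p92} = {(δ,p91), (δ,p92)}
  {δ, ε} × {p91} = {(δ,p91), (ε,p91)}
  {δ, ε} × {p92} = {(δ,p92), (ε,p92)}
  {ε} × {p91, p92} = {(ε,p91), (ε,p92)}
  {δ} × {p91, p92, p93} = {(δ,p91), (δ,p92), (δ,p93)}
  {δ, ε, ζ} × {p91} = {(δ,p91), (ε,p91), (ζ,p91)}
  {δ, ε, ζ} × {p92} = {(δ,p92), (ε,p92), (ζ,p92)}
  {ε} × {p91, p92, p93} = {(ε,p91), (ε,p92), (ε,p93)}
  {δ, ε} × {p91, p92} = {(δ,p91), (δ,p92), (ε,p91), (ε,p92)}
  {δ, ε} × {p91, p92, p93} = {(δ,p91), (δ,p92), (δ,p93), (ε,p91), (ε,p92), (ε,p93)}
  {δ, ε, ζ} × {p91, p92} = {(δ,p91), (δ,p92), (ε,p91), (ε,p92), (ζ,p91), (ζ,p92)}
  {δ, ε, ζ} × {p91, p92, p93} = {(δ,p91), (δ,p92), (δ,p93), (ε,p91), (ε,p92), (ε,p93), (ζ,p91), (ζ,p92), (ζ,p93)}
These 17 distinct sets form the basis B.
Close under arbitrary unions to get τ_{X×Y}; counting gives |τ_{X×Y}| = 48.


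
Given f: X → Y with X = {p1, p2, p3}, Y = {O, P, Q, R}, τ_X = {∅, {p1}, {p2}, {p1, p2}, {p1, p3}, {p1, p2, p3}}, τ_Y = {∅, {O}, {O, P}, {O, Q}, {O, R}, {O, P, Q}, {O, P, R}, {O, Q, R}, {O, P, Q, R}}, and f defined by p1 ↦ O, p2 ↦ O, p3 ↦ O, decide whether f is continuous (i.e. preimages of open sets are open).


f IS continuous.

Compute f^{-1}(U) for each U ∈ τ_Y:
  U = ∅: f^{-1}(U) = ∅ ∈ τ_X ✓.
  U = {O}: f^{-1}(U) = {p1, p2, p3} ∈ τ_X ✓.
  U = {O, P}: f^{-1}(U) = {p1, p2, p3} ∈ τ_X ✓.
  U = {O, Q}: f^{-1}(U) = {p1, p2, p3} ∈ τ_X ✓.
  U = {O, R}: f^{-1}(U) = {p1, p2, p3} ∈ τ_X ✓.
  U = {O, P, Q}: f^{-1}(U) = {p1, p2, p3} ∈ τ_X ✓.
  U = {O, P, R}: f^{-1}(U) = {p1, p2, p3} ∈ τ_X ✓.
  U = {O, Q, R}: f^{-1}(U) = {p1, p2, p3} ∈ τ_X ✓.
  U = {O, P, Q, R}: f^{-1}(U) = {p1, p2, p3} ∈ τ_X ✓.
Every preimage lies in τ_X, so f IS continuous.


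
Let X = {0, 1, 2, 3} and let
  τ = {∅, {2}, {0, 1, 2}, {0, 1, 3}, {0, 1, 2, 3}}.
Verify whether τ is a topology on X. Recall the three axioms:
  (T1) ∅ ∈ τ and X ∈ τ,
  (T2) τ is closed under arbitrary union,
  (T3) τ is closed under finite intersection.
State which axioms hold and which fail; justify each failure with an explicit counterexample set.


τ is NOT a topology on X.

Axiom (T1): ∅ ∈ τ? Yes; X ∈ τ? Yes.
Axiom (T2/T3): check pairwise unions and intersections of members of τ.
Counterexample for (T3): {0, 1, 2} ∩ {0, 1, 3} = {0, 1} ∉ τ. Therefore τ is NOT a topology.


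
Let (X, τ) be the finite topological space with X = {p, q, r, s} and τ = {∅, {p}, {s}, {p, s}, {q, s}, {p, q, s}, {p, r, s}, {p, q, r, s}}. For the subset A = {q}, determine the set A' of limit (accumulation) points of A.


A' = ∅

For each x ∈ X, list the open sets U ∈ τ with x ∈ U, then check whether U ∩ (A ∖ {x}) ≠ ∅ for every such U.
  x = p: open {p} ∋ x has {p} ∩ (A ∖ {p}) = ∅, so x is NOT a limit point.
  x = q: open {q, s} ∋ x has {q, s} ∩ (A ∖ {q}) = ∅, so x is NOT a limit point.
  x = r: open {p, r, s} ∋ x has {p, r, s} ∩ (A ∖ {r}) = ∅, so x is NOT a limit point.
  x = s: open {s} ∋ x has {s} ∩ (A ∖ {s}) = ∅, so x is NOT a limit point.
Collecting: A' = ∅.


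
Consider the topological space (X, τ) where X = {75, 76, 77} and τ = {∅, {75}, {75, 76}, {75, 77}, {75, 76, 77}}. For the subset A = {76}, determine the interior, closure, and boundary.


int(A) = ∅, cl(A) = {76}, ∂A = {76}.

Closed sets in (X, τ) are complements of opens:
  closed(X, τ) = {∅, {76}, {77}, {76, 77}, {75, 76, 77}}.
int(A) = ⋃ {U ∈ τ : U ⊆ A}. Opens contained in A: ∅.
Taking the union of these: int(A) = ∅.
cl(A) = ⋂ {C closed : A ⊆ C}. Closed sets containing A: {76}, {76, 77}, {75, 76, 77}.
Intersecting these: cl(A) = {76}.
∂A = cl(A) ∖ int(A) = {76} ∖ ∅ = {76}.


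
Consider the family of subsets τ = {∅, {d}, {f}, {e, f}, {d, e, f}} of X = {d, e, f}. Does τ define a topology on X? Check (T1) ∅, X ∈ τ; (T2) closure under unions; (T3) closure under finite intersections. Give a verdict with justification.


τ is NOT a topology on X.

Axiom (T1): ∅ ∈ τ? Yes; X ∈ τ? Yes.
Axiom (T2/T3): check pairwise unions and intersections of members of τ.
Counterexample for (T2): {d} ∪ {f} = {d, f} ∉ τ. Therefore τ is NOT a topology.


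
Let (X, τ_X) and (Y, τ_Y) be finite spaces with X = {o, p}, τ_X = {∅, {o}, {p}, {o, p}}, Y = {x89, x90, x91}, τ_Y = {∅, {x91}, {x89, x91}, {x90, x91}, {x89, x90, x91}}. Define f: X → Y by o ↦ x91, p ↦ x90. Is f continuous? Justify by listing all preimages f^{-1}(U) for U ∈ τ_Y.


f IS continuous.

Compute f^{-1}(U) for each U ∈ τ_Y:
  U = ∅: f^{-1}(U) = ∅ ∈ τ_X ✓.
  U = {x91}: f^{-1}(U) = {o} ∈ τ_X ✓.
  U = {x89, x91}: f^{-1}(U) = {o} ∈ τ_X ✓.
  U = {x90, x91}: f^{-1}(U) = {o, p} ∈ τ_X ✓.
  U = {x89, x90, x91}: f^{-1}(U) = {o, p} ∈ τ_X ✓.
Every preimage lies in τ_X, so f IS continuous.


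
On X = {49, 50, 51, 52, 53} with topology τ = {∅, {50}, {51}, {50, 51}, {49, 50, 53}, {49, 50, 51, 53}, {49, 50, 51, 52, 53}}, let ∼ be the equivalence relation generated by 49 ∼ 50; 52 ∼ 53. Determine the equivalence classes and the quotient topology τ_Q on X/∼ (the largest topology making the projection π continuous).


X/∼ = {[49=50], [51], [52=53]}; |τ_Q| = 3.

Equivalence classes: [49=50], [51], [52=53].
Quotient map π: X → X/∼ sends 49 ↦ [49=50], 50 ↦ [49=50], 51 ↦ [51], 52 ↦ [52=53], 53 ↦ [52=53].
For each subset V ⊆ X/∼, compute π^{-1}(V) ⊆ X and check whether π^{-1}(V) ∈ τ. V is open in τ_Q iff π^{-1}(V) ∈ τ.
  V = {}: π^{-1}(V) = ∅ ∈ τ ✓.
  V = {[49=50]}: π^{-1}(V) = {49, 50} ∉ τ ✗.
  V = {[51]}: π^{-1}(V) = {51} ∈ τ ✓.
  V = {[49=50], [51]}: π^{-1}(V) = {49, 50, 51} ∉ τ ✗.
  V = {[52=53]}: π^{-1}(V) = {52, 53} ∉ τ ✗.
  V = {[49=50], [52=53]}: π^{-1}(V) = {49, 50, 52, 53} ∉ τ ✗.
  V = {[51], [52=53]}: π^{-1}(V) = {51, 52, 53} ∉ τ ✗.
  V = {[49=50], [51], [52=53]}: π^{-1}(V) = {49, 50, 51, 52, 53} ∈ τ ✓.
Open sets in the quotient: τ_Q = {{}, {[51]}, {[49=50], [51], [52=53]}} (3 elements).


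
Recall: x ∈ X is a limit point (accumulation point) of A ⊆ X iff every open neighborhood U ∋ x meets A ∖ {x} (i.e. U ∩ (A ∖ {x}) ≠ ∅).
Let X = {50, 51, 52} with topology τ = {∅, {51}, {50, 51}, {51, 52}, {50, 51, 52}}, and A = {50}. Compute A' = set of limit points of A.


A' = ∅

For each x ∈ X, list the open sets U ∈ τ with x ∈ U, then check whether U ∩ (A ∖ {x}) ≠ ∅ for every such U.
  x = 50: open {50, 51} ∋ x has {50, 51} ∩ (A ∖ {50}) = ∅, so x is NOT a limit point.
  x = 51: open {51} ∋ x has {51} ∩ (A ∖ {51}) = ∅, so x is NOT a limit point.
  x = 52: open {51, 52} ∋ x has {51, 52} ∩ (A ∖ {52}) = ∅, so x is NOT a limit point.
Collecting: A' = ∅.


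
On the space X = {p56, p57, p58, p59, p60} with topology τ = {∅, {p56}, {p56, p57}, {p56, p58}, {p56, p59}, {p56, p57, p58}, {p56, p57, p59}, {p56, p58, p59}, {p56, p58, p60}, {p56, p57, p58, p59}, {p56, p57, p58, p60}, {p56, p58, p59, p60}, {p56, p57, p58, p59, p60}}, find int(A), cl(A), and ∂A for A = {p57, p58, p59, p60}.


int(A) = ∅, cl(A) = {p57, p58, p59, p60}, ∂A = {p57, p58, p59, p60}.

Closed sets in (X, τ) are complements of opens:
  closed(X, τ) = {∅, {p57}, {p59}, {p60}, {p57, p59}, {p57, p60}, {p58, p60}, {p59, p60}, {p57, p58, p60}, {p57, p59, p60}, {p58, p59, p60}, {p57, p58, p59, p60}, {p56, p57, p58, p59, p60}}.
int(A) = ⋃ {U ∈ τ : U ⊆ A}. Opens contained in A: ∅.
Taking the union of these: int(A) = ∅.
cl(A) = ⋂ {C closed : A ⊆ C}. Closed sets containing A: {p57, p58, p59, p60}, {p56, p57, p58, p59, p60}.
Intersecting these: cl(A) = {p57, p58, p59, p60}.
∂A = cl(A) ∖ int(A) = {p57, p58, p59, p60} ∖ ∅ = {p57, p58, p59, p60}.


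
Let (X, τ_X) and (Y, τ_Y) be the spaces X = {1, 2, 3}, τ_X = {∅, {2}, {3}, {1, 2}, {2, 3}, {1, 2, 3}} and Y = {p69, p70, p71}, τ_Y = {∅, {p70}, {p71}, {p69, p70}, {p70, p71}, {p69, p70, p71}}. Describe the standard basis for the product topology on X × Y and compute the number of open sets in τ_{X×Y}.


Basis B = {∅ × ∅, {2} × {p70}, {2} × {p71}, {3} × {p70}, {3} × {p71}, {1, 2} × {p70}, {1, 2} × {p71}, {2} × {p69, p70}, {2} × {p70, p71}, {2, 3} × {p70}, {2, 3} × {p71}, {3} × {p69, p70}, {3} × {p70, p71}, {1, 2, 3} × {p70}, {1, 2, 3} × {p71}, {2} × {p69, p70, p71}, {3} × {p69, p70, p71}, {1, 2} × {p69, p70}, {1, 2} × {p70, p71}, {2, 3} × {p69, p70}, {2, 3} × {p70, p71}, {1, 2} × {p69, p70, p71}, {1, 2, 3} × {p69, p70}, {1, 2, 3} × {p70, p71}, {2, 3} × {p69, p70, p71}, {1, 2, 3} × {p69, p70, p71}}; |τ_{X×Y}| = 108.

Enumerate products U × V with U ∈ τ_X, V ∈ τ_Y (deduplicated):
  ∅ × ∅ = {} (∅)
  {2} × {p70} = {(2,p70)}
  {2} × {p71} = {(2,p71)}
  {3} × {p70} = {(3,p70)}
  {3} × {p71} = {(3,p71)}
  {1, 2} × {p70} = {(1,p70), (2,p70)}
  {1, 2} × {p71} = {(1,p71), (2,p71)}
  {2} × {p69, p70} = {(2,p69), (2,p70)}
  {2} × {p70, p71} = {(2,p70), (2,p71)}
  {2, 3} × {p70} = {(2,p70), (3,p70)}
  {2, 3} × {p71} = {(2,p71), (3,p71)}
  {3} × {p69, p70} = {(3,p69), (3,p70)}
  {3} × {p70, p71} = {(3,p70), (3,p71)}
  {1, 2, 3} × {p70} = {(1,p70), (2,p70), (3,p70)}
  {1, 2, 3} × {p71} = {(1,p71), (2,p71), (3,p71)}
  {2} × {p69, p70, p71} = {(2,p69), (2,p70), (2,p71)}
  {3} × {p69, p70, p71} = {(3,p69), (3,p70), (3,p71)}
  {1, 2} × {p69, p70} = {(1,p69), (1,p70), (2,p69), (2,p70)}
  {1, 2} × {p70, p71} = {(1,p70), (1,p71), (2,p70), (2,p71)}
  {2, 3} × {p69, p70} = {(2,p69), (2,p70), (3,p69), (3,p70)}
  {2, 3} × {p70, p71} = {(2,p70), (2,p71), (3,p70), (3,p71)}
  {1, 2} × {p69, p70, p71} = {(1,p69), (1,p70), (1,p71), (2,p69), (2,p70), (2,p71)}
  {1, 2, 3} × {p69, p70} = {(1,p69), (1,p70), (2,p69), (2,p70), (3,p69), (3,p70)}
  {1, 2, 3} × {p70, p71} = {(1,p70), (1,p71), (2,p70), (2,p71), (3,p70), (3,p71)}
  {2, 3} × {p69, p70, p71} = {(2,p69), (2,p70), (2,p71), (3,p69), (3,p70), (3,p71)}
  {1, 2, 3} × {p69, p70, p71} = {(1,p69), (1,p70), (1,p71), (2,p69), (2,p70), (2,p71), (3,p69), (3,p70), (3,p71)}
These 26 distinct sets form the basis B.
Close under arbitrary unions to get τ_{X×Y}; counting gives |τ_{X×Y}| = 108.


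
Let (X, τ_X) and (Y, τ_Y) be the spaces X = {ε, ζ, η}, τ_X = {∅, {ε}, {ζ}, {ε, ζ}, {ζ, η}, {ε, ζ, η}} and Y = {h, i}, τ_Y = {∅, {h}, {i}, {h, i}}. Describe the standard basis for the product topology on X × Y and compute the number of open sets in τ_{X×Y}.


Basis B = {∅ × ∅, {ε} × {h}, {ε} × {i}, {ζ} × {h}, {ζ} × {i}, {ε} × {h, i}, {ε, ζ} × {h}, {ε, ζ} × {i}, {ζ} × {h, i}, {ζ, η} × {h}, {ζ, η} × {i}, {ε, ζ, η} × {h}, {ε, ζ, η} × {i}, {ε, ζ} × {h, i}, {ζ, η} × {h, i}, {ε, ζ, η} × {h, i}}; |τ_{X×Y}| = 36.

Enumerate products U × V with U ∈ τ_X, V ∈ τ_Y (deduplicated):
  ∅ × ∅ = {} (∅)
  {ε} × {h} = {(ε,h)}
  {ε} × {i} = {(ε,i)}
  {ζ} × {h} = {(ζ,h)}
  {ζ} × {i} = {(ζ,i)}
  {ε} × {h, i} = {(ε,h), (ε,i)}
  {ε, ζ} × {h} = {(ε,h), (ζ,h)}
  {ε, ζ} × {i} = {(ε,i), (ζ,i)}
  {ζ} × {h, i} = {(ζ,h), (ζ,i)}
  {ζ, η} × {h} = {(ζ,h), (η,h)}
  {ζ, η} × {i} = {(ζ,i), (η,i)}
  {ε, ζ, η} × {h} = {(ε,h), (ζ,h), (η,h)}
  {ε, ζ, η} × {i} = {(ε,i), (ζ,i), (η,i)}
  {ε, ζ} × {h, i} = {(ε,h), (ε,i), (ζ,h), (ζ,i)}
  {ζ, η} × {h, i} = {(ζ,h), (ζ,i), (η,h), (η,i)}
  {ε, ζ, η} × {h, i} = {(ε,h), (ε,i), (ζ,h), (ζ,i), (η,h), (η,i)}
These 16 distinct sets form the basis B.
Close under arbitrary unions to get τ_{X×Y}; counting gives |τ_{X×Y}| = 36.


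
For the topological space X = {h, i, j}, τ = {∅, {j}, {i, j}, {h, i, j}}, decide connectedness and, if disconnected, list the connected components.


(X, τ) is connected.

Find clopen sets (U ∈ τ with X ∖ U ∈ τ):
  U = ∅, X ∖ U = {h, i, j} — both open, so U is clopen.
  U = {h, i, j}, X ∖ U = ∅ — both open, so U is clopen.
Only trivial clopens (∅ and X) exist, so (X, τ) is connected.
Compute connected components by grouping points that agree on all clopens:
  component: {h, i, j}


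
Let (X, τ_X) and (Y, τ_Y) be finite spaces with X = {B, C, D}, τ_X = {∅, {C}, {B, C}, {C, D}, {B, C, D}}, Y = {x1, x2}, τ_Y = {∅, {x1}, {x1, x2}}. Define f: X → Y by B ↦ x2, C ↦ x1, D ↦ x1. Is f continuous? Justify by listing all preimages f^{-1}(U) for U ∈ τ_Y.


f IS continuous.

Compute f^{-1}(U) for each U ∈ τ_Y:
  U = ∅: f^{-1}(U) = ∅ ∈ τ_X ✓.
  U = {x1}: f^{-1}(U) = {C, D} ∈ τ_X ✓.
  U = {x1, x2}: f^{-1}(U) = {B, C, D} ∈ τ_X ✓.
Every preimage lies in τ_X, so f IS continuous.


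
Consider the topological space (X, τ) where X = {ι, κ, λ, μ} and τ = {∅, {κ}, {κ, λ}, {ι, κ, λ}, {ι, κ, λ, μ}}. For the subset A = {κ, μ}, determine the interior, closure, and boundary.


int(A) = {κ}, cl(A) = {ι, κ, λ, μ}, ∂A = {ι, λ, μ}.

Closed sets in (X, τ) are complements of opens:
  closed(X, τ) = {∅, {μ}, {ι, μ}, {ι, λ, μ}, {ι, κ, λ, μ}}.
int(A) = ⋃ {U ∈ τ : U ⊆ A}. Opens contained in A: ∅, {κ}.
Taking the union of these: int(A) = {κ}.
cl(A) = ⋂ {C closed : A ⊆ C}. Closed sets containing A: {ι, κ, λ, μ}.
Intersecting these: cl(A) = {ι, κ, λ, μ}.
∂A = cl(A) ∖ int(A) = {ι, κ, λ, μ} ∖ {κ} = {ι, λ, μ}.


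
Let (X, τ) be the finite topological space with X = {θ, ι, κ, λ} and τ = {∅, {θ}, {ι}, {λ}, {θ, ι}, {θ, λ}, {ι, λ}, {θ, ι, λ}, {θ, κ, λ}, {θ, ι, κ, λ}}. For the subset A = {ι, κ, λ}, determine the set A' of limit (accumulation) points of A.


A' = {κ}

For each x ∈ X, list the open sets U ∈ τ with x ∈ U, then check whether U ∩ (A ∖ {x}) ≠ ∅ for every such U.
  x = θ: open {θ} ∋ x has {θ} ∩ (A ∖ {θ}) = ∅, so x is NOT a limit point.
  x = ι: open {ι} ∋ x has {ι} ∩ (A ∖ {ι}) = ∅, so x is NOT a limit point.
  x = κ: opens ∋ x are {θ, κ, λ}, {θ, ι, κ, λ}; each meets A ∖ {κ}, so x IS a limit point.
  x = λ: open {λ} ∋ x has {λ} ∩ (A ∖ {λ}) = ∅, so x is NOT a limit point.
Collecting: A' = {κ}.


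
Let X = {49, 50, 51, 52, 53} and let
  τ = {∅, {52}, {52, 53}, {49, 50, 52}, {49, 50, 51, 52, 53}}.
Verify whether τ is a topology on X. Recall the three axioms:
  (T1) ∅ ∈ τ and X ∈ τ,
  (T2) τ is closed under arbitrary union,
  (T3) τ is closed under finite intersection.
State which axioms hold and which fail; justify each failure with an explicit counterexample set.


τ is NOT a topology on X.

Axiom (T1): ∅ ∈ τ? Yes; X ∈ τ? Yes.
Axiom (T2/T3): check pairwise unions and intersections of members of τ.
Counterexample for (T2): {52, 53} ∪ {49, 50, 52} = {49, 50, 52, 53} ∉ τ. Therefore τ is NOT a topology.


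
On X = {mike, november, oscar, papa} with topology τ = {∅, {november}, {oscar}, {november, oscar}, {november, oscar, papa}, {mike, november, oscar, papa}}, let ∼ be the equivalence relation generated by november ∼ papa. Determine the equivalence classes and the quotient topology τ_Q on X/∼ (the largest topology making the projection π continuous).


X/∼ = {[mike], [november=papa], [oscar]}; |τ_Q| = 4.

Equivalence classes: [mike], [november=papa], [oscar].
Quotient map π: X → X/∼ sends mike ↦ [mike], november ↦ [november=papa], oscar ↦ [oscar], papa ↦ [november=papa].
For each subset V ⊆ X/∼, compute π^{-1}(V) ⊆ X and check whether π^{-1}(V) ∈ τ. V is open in τ_Q iff π^{-1}(V) ∈ τ.
  V = {}: π^{-1}(V) = ∅ ∈ τ ✓.
  V = {[mike]}: π^{-1}(V) = {mike} ∉ τ ✗.
  V = {[november=papa]}: π^{-1}(V) = {november, papa} ∉ τ ✗.
  V = {[mike], [november=papa]}: π^{-1}(V) = {mike, november, papa} ∉ τ ✗.
  V = {[oscar]}: π^{-1}(V) = {oscar} ∈ τ ✓.
  V = {[mike], [oscar]}: π^{-1}(V) = {mike, oscar} ∉ τ ✗.
  V = {[november=papa], [oscar]}: π^{-1}(V) = {november, oscar, papa} ∈ τ ✓.
  V = {[mike], [november=papa], [oscar]}: π^{-1}(V) = {mike, november, oscar, papa} ∈ τ ✓.
Open sets in the quotient: τ_Q = {{}, {[oscar]}, {[november=papa], [oscar]}, {[mike], [november=papa], [oscar]}} (4 elements).


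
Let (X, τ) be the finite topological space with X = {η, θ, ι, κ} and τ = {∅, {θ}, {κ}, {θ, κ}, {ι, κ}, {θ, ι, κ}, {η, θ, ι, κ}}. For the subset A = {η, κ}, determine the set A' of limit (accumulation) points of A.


A' = {η, ι}

For each x ∈ X, list the open sets U ∈ τ with x ∈ U, then check whether U ∩ (A ∖ {x}) ≠ ∅ for every such U.
  x = η: opens ∋ x are {η, θ, ι, κ}; each meets A ∖ {η}, so x IS a limit point.
  x = θ: open {θ} ∋ x has {θ} ∩ (A ∖ {θ}) = ∅, so x is NOT a limit point.
  x = ι: opens ∋ x are {ι, κ}, {θ, ι, κ}, {η, θ, ι, κ}; each meets A ∖ {ι}, so x IS a limit point.
  x = κ: open {κ} ∋ x has {κ} ∩ (A ∖ {κ}) = ∅, so x is NOT a limit point.
Collecting: A' = {η, ι}.


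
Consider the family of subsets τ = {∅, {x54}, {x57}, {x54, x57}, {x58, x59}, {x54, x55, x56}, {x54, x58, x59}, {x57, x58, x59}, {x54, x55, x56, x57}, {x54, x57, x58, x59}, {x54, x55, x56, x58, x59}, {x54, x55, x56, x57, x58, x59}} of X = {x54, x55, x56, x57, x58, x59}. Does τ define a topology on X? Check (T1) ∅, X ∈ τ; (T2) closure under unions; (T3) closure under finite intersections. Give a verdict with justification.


τ IS a topology on X.

Axiom (T1): ∅ ∈ τ? Yes; X ∈ τ? Yes.
Axiom (T2/T3): check pairwise unions and intersections of members of τ.
All pairwise intersections and unions checked — each lies in τ. Therefore τ satisfies (T1), (T2), (T3): it IS a topology on X.


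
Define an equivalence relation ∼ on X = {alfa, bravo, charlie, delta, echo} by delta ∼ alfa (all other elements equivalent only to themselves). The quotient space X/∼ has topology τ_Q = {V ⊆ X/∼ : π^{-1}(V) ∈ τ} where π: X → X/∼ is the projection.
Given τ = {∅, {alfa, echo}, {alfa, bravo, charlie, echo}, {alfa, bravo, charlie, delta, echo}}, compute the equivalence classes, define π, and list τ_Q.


X/∼ = {[alfa=delta], [bravo], [charlie], [echo]}; |τ_Q| = 2.

Equivalence classes: [alfa=delta], [bravo], [charlie], [echo].
Quotient map π: X → X/∼ sends alfa ↦ [alfa=delta], bravo ↦ [bravo], charlie ↦ [charlie], delta ↦ [alfa=delta], echo ↦ [echo].
For each subset V ⊆ X/∼, compute π^{-1}(V) ⊆ X and check whether π^{-1}(V) ∈ τ. V is open in τ_Q iff π^{-1}(V) ∈ τ.
  V = {}: π^{-1}(V) = ∅ ∈ τ ✓.
  V = {[alfa=delta]}: π^{-1}(V) = {alfa, delta} ∉ τ ✗.
  V = {[bravo]}: π^{-1}(V) = {bravo} ∉ τ ✗.
  V = {[alfa=delta], [bravo]}: π^{-1}(V) = {alfa, bravo, delta} ∉ τ ✗.
  V = {[charlie]}: π^{-1}(V) = {charlie} ∉ τ ✗.
  V = {[alfa=delta], [charlie]}: π^{-1}(V) = {alfa, charlie, delta} ∉ τ ✗.
  V = {[bravo], [charlie]}: π^{-1}(V) = {bravo, charlie} ∉ τ ✗.
  V = {[alfa=delta], [bravo], [charlie]}: π^{-1}(V) = {alfa, bravo, charlie, delta} ∉ τ ✗.
  V = {[echo]}: π^{-1}(V) = {echo} ∉ τ ✗.
  V = {[alfa=delta], [echo]}: π^{-1}(V) = {alfa, delta, echo} ∉ τ ✗.
  V = {[bravo], [echo]}: π^{-1}(V) = {bravo, echo} ∉ τ ✗.
  V = {[alfa=delta], [bravo], [echo]}: π^{-1}(V) = {alfa, bravo, delta, echo} ∉ τ ✗.
  V = {[charlie], [echo]}: π^{-1}(V) = {charlie, echo} ∉ τ ✗.
  V = {[alfa=delta], [charlie], [echo]}: π^{-1}(V) = {alfa, charlie, delta, echo} ∉ τ ✗.
  V = {[bravo], [charlie], [echo]}: π^{-1}(V) = {bravo, charlie, echo} ∉ τ ✗.
  V = {[alfa=delta], [bravo], [charlie], [echo]}: π^{-1}(V) = {alfa, bravo, charlie, delta, echo} ∈ τ ✓.
Open sets in the quotient: τ_Q = {{}, {[alfa=delta], [bravo], [charlie], [echo]}} (2 elements).


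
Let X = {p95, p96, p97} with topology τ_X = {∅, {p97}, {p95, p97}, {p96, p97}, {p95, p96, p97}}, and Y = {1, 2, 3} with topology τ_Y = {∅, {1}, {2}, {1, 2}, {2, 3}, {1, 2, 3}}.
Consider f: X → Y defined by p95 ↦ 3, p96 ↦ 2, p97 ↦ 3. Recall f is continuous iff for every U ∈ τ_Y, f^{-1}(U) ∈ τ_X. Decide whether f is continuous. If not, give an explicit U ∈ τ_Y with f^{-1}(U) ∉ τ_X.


f is NOT continuous.

Compute f^{-1}(U) for each U ∈ τ_Y:
  U = ∅: f^{-1}(U) = ∅ ∈ τ_X ✓.
  U = {1}: f^{-1}(U) = ∅ ∈ τ_X ✓.
  U = {2}: f^{-1}(U) = {p96} ∉ τ_X ✗.
  U = {1, 2}: f^{-1}(U) = {p96} ∉ τ_X ✗.
  U = {2, 3}: f^{-1}(U) = {p95, p96, p97} ∈ τ_X ✓.
  U = {1, 2, 3}: f^{-1}(U) = {p95, p96, p97} ∈ τ_X ✓.
Found U = {2} with f^{-1}(U) = {p96} not in τ_X. Therefore f is NOT continuous.


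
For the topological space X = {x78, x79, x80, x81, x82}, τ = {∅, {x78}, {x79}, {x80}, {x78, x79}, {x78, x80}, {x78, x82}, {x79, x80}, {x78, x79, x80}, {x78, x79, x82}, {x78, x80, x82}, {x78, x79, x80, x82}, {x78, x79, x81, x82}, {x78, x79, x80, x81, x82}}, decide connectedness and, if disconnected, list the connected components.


(X, τ) is disconnected; components = [{x80}, {x78, x79, x81, x82}].

Find clopen sets (U ∈ τ with X ∖ U ∈ τ):
  U = ∅, X ∖ U = {x78, x79, x80, x81, x82} — both open, so U is clopen.
  U = {x80}, X ∖ U = {x78, x79, x81, x82} — both open, so U is clopen.
  U = {x78, x79, x81, x82}, X ∖ U = {x80} — both open, so U is clopen.
  U = {x78, x79, x80, x81, x82}, X ∖ U = ∅ — both open, so U is clopen.
Nontrivial clopen(s) exist: e.g. {x78, x79, x81, x82}. So (X, τ) is disconnected.
Compute connected components by grouping points that agree on all clopens:
  component: {x80}
  component: {x78, x79, x81, x82}


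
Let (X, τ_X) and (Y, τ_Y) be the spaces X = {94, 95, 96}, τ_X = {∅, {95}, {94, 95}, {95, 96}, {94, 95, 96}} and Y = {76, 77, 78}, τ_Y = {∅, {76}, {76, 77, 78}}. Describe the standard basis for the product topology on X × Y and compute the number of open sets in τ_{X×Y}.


Basis B = {∅ × ∅, {95} × {76}, {94, 95} × {76}, {95, 96} × {76}, {94, 95, 96} × {76}, {95} × {76, 77, 78}, {94, 95} × {76, 77, 78}, {95, 96} × {76, 77, 78}, {94, 95, 96} × {76, 77, 78}}; |τ_{X×Y}| = 14.

Enumerate products U × V with U ∈ τ_X, V ∈ τ_Y (deduplicated):
  ∅ × ∅ = {} (∅)
  {95} × {76} = {(95,76)}
  {94, 95} × {76} = {(94,76), (95,76)}
  {95, 96} × {76} = {(95,76), (96,76)}
  {94, 95, 96} × {76} = {(94,76), (95,76), (96,76)}
  {95} × {76, 77, 78} = {(95,76), (95,77), (95,78)}
  {94, 95} × {76, 77, 78} = {(94,76), (94,77), (94,78), (95,76), (95,77), (95,78)}
  {95, 96} × {76, 77, 78} = {(95,76), (95,77), (95,78), (96,76), (96,77), (96,78)}
  {94, 95, 96} × {76, 77, 78} = {(94,76), (94,77), (94,78), (95,76), (95,77), (95,78), (96,76), (96,77), (96,78)}
These 9 distinct sets form the basis B.
Close under arbitrary unions to get τ_{X×Y}; counting gives |τ_{X×Y}| = 14.


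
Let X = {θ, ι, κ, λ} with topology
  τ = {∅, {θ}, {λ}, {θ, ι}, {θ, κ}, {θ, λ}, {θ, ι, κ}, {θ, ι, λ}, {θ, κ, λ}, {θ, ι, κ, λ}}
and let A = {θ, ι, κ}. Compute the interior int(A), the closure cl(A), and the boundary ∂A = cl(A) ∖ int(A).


int(A) = {θ, ι, κ}, cl(A) = {θ, ι, κ}, ∂A = ∅.

Closed sets in (X, τ) are complements of opens:
  closed(X, τ) = {∅, {ι}, {κ}, {λ}, {ι, κ}, {ι, λ}, {κ, λ}, {θ, ι, κ}, {ι, κ, λ}, {θ, ι, κ, λ}}.
int(A) = ⋃ {U ∈ τ : U ⊆ A}. Opens contained in A: ∅, {θ}, {θ, ι}, {θ, κ}, {θ, ι, κ}.
Taking the union of these: int(A) = {θ, ι, κ}.
cl(A) = ⋂ {C closed : A ⊆ C}. Closed sets containing A: {θ, ι, κ}, {θ, ι, κ, λ}.
Intersecting these: cl(A) = {θ, ι, κ}.
∂A = cl(A) ∖ int(A) = {θ, ι, κ} ∖ {θ, ι, κ} = ∅.


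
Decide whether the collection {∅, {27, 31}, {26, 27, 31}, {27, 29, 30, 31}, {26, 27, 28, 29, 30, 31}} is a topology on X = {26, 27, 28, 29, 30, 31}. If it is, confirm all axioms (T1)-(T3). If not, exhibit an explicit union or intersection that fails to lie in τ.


τ is NOT a topology on X.

Axiom (T1): ∅ ∈ τ? Yes; X ∈ τ? Yes.
Axiom (T2/T3): check pairwise unions and intersections of members of τ.
Counterexample for (T2): {26, 27, 31} ∪ {27, 29, 30, 31} = {26, 27, 29, 30, 31} ∉ τ. Therefore τ is NOT a topology.


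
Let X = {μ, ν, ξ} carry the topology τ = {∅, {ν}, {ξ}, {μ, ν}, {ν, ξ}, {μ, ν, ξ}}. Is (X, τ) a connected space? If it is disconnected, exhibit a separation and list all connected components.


(X, τ) is disconnected; components = [{ξ}, {μ, ν}].

Find clopen sets (U ∈ τ with X ∖ U ∈ τ):
  U = ∅, X ∖ U = {μ, ν, ξ} — both open, so U is clopen.
  U = {ξ}, X ∖ U = {μ, ν} — both open, so U is clopen.
  U = {μ, ν}, X ∖ U = {ξ} — both open, so U is clopen.
  U = {μ, ν, ξ}, X ∖ U = ∅ — both open, so U is clopen.
Nontrivial clopen(s) exist: e.g. {ξ}. So (X, τ) is disconnected.
Compute connected components by grouping points that agree on all clopens:
  component: {ξ}
  component: {μ, ν}


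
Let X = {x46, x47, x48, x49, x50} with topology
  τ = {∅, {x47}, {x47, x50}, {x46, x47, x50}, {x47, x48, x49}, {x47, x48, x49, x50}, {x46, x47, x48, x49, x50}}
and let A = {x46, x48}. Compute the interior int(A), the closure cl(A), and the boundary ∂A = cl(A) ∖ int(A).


int(A) = ∅, cl(A) = {x46, x48, x49}, ∂A = {x46, x48, x49}.

Closed sets in (X, τ) are complements of opens:
  closed(X, τ) = {∅, {x46}, {x46, x50}, {x48, x49}, {x46, x48, x49}, {x46, x48, x49, x50}, {x46, x47, x48, x49, x50}}.
int(A) = ⋃ {U ∈ τ : U ⊆ A}. Opens contained in A: ∅.
Taking the union of these: int(A) = ∅.
cl(A) = ⋂ {C closed : A ⊆ C}. Closed sets containing A: {x46, x48, x49}, {x46, x48, x49, x50}, {x46, x47, x48, x49, x50}.
Intersecting these: cl(A) = {x46, x48, x49}.
∂A = cl(A) ∖ int(A) = {x46, x48, x49} ∖ ∅ = {x46, x48, x49}.


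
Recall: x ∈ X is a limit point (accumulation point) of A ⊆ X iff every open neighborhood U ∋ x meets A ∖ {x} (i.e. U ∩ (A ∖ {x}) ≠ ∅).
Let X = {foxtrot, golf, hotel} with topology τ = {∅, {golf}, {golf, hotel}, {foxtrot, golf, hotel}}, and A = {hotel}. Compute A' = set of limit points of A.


A' = {foxtrot}

For each x ∈ X, list the open sets U ∈ τ with x ∈ U, then check whether U ∩ (A ∖ {x}) ≠ ∅ for every such U.
  x = foxtrot: opens ∋ x are {foxtrot, golf, hotel}; each meets A ∖ {foxtrot}, so x IS a limit point.
  x = golf: open {golf} ∋ x has {golf} ∩ (A ∖ {golf}) = ∅, so x is NOT a limit point.
  x = hotel: open {golf, hotel} ∋ x has {golf, hotel} ∩ (A ∖ {hotel}) = ∅, so x is NOT a limit point.
Collecting: A' = {foxtrot}.
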